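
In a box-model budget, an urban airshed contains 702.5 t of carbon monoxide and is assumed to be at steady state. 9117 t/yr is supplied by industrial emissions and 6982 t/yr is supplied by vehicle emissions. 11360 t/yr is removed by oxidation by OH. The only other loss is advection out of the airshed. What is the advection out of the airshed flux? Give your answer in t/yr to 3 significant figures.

4740 t/yr

At steady state ΣF_in = ΣF_out.
ΣF_in = 9117 + 6982 = 16099 t/yr.
Advection out of the airshed flux = ΣF_in − (11360) = 16099 − 11360 = 4739 t/yr.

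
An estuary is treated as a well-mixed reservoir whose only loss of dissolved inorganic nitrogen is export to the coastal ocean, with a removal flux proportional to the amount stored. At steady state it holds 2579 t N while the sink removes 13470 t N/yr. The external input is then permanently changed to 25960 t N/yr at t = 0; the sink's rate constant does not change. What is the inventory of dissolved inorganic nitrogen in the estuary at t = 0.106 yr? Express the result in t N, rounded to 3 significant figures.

The sink rate constant is k = F₀/M₀ = 13470/2579 = 5.223 yr⁻¹.
Solving dM/dt = F₁ − kM with M(0) = M₀ gives M(t) = F₁/k + (M₀ − F₁/k)·e^(−kt).
F₁/k = 25960/5.223 = 4970.4 t N; kt = 5.223 × 0.106 = 0.5536, e^(−kt) = 0.5749.
M(0.106) = 4970.4 + (2579 − 4970.4) × 0.5749 = 4970.4 − 1375 = 3595.7 t N.

3600 t N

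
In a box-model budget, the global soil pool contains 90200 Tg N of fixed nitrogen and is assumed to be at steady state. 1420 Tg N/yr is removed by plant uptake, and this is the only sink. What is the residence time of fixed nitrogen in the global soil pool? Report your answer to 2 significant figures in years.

64 yr

τ = M / F = 90200 / 1420 = 63.52 yr.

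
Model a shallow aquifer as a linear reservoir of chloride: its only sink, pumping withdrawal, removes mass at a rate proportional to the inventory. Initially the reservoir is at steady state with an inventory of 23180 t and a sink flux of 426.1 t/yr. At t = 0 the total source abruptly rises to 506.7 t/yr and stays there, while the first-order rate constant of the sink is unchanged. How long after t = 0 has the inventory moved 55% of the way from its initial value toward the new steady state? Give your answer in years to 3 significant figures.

43.4 yr

τ = M₀/F₀ = 23180/426.1 = 54.40 yr.
The remaining gap fraction is e^(−t/τ); 55% covered ⇒ e^(−t/τ) = 0.450.
t = −τ ln(0.450) = 54.40 × 0.7985 = 43.44 yr.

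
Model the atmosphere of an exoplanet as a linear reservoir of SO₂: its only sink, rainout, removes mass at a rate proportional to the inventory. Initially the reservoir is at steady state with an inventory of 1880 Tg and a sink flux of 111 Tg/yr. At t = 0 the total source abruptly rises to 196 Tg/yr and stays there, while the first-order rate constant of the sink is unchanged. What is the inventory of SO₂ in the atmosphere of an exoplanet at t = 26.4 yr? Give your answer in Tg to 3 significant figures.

3020 Tg

Residence time τ = M₀/F₀ = 16.94 yr. The eventual steady state is M_∞ = M₀·(F₁/F₀) = 1880 × 196/111 = 3319.6 Tg.
The anomaly ΔM(t) = M(t) − M_∞ decays as ΔM₀·e^(−t/τ) with ΔM₀ = 1880 − 3319.6 = −1440 Tg.
At t = 26.4 yr, e^(−t/τ) = e^(−1.559) = 0.2104, so ΔM = −302.9 Tg and M = 3319.6 − 302.9 = 3016.7 Tg.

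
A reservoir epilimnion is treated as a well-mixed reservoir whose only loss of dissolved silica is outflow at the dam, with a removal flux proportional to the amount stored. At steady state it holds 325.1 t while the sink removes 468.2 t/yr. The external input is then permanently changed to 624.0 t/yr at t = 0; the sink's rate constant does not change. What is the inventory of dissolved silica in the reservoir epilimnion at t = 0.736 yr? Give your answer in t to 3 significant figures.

Residence time τ = M₀/F₀ = 0.6944 yr. The eventual steady state is M_∞ = M₀·(F₁/F₀) = 325.1 × 624.0/468.2 = 433.28 t.
The anomaly ΔM(t) = M(t) − M_∞ decays as ΔM₀·e^(−t/τ) with ΔM₀ = 325.1 − 433.28 = −108.2 t.
At t = 0.736 yr, e^(−t/τ) = e^(−1.060) = 0.3465, so ΔM = −37.48 t and M = 433.28 − 37.48 = 395.80 t.

396 t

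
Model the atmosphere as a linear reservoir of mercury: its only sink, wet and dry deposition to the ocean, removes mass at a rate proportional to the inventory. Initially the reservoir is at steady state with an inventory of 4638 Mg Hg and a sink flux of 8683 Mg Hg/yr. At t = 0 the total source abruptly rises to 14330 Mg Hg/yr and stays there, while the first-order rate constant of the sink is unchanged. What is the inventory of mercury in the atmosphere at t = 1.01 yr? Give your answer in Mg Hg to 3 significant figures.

τ = M₀/F₀ = 4638/8683 = 0.5341 yr; rate constant k = 1/τ.
New steady state M_∞ = F₁/k = F₁·τ = 14330 × 0.5341 = 7654.3 Mg Hg.
M(t) = M_∞ + (M₀ − M_∞)·e^(−t/τ); t/τ = 1.01/0.5341 = 1.891, so e^(−t/τ) = 0.1509.
M(t) = 7654.3 − 3016 × 0.1509 = 7199.0 Mg Hg.

7200 Mg Hg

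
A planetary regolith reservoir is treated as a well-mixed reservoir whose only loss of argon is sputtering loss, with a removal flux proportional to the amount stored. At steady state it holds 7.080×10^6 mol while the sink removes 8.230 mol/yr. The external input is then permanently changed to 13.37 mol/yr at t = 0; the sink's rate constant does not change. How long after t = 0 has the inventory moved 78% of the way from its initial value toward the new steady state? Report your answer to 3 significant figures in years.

1.30×10^6 yr

τ = M₀/F₀ = 7.080×10^6/8.230 = 860300 yr.
The remaining gap fraction is e^(−t/τ); 78% covered ⇒ e^(−t/τ) = 0.220.
t = −τ ln(0.220) = 860300 × 1.514 = 1.303×10^6 yr.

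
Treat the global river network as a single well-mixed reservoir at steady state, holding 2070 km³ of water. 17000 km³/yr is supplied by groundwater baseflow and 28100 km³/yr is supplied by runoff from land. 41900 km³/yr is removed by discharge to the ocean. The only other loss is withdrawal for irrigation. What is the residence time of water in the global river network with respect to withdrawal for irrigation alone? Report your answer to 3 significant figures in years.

0.647 yr

At steady state ΣF_in = ΣF_out.
ΣF_in = 17000 + 28100 = 45100 km³/yr.
Withdrawal for irrigation flux = ΣF_in − (41900) = 45100 − 41900 = 3200 km³/yr.
τ = M / F = 2070 / 3200 = 0.6469 yr.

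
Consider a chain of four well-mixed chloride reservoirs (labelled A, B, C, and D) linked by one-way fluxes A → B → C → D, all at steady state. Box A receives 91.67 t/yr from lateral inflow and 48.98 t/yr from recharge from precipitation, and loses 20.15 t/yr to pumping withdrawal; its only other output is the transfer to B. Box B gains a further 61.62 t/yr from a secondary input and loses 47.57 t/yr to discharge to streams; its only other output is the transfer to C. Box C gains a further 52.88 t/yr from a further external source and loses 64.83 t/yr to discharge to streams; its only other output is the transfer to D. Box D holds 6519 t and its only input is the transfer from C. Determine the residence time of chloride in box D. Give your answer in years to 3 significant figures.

53.2 yr

Box A: F(A→B) = (91.67 + 48.98) − 20.15 = 120.50 t/yr.
Box B: F(B→C) = (120.50 + 61.62) − 47.57 = 134.55 t/yr.
Box C: F(C→D) = (134.55 + 52.88) − 64.83 = 122.60 t/yr.
Box D throughput = its input = 122.60 t/yr; τ = 6519 / 122.60 = 53.17 yr.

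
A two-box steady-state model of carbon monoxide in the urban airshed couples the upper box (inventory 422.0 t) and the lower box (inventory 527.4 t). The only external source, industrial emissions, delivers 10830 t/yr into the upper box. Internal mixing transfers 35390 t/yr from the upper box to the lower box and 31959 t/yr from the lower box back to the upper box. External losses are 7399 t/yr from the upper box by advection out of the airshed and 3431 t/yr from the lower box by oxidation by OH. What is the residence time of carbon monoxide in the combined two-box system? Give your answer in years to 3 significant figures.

0.0877 yr

Treat the two boxes together as one reservoir: the mixing fluxes between them are internal recycling, so τ = ΣM / Σ(external losses).
M_total = 422.0 + 527.4 = 949.40 t.
ΣF_external_out = 7399 + 3431 = 10830 t/yr.
τ = M_total / ΣF_ext = 949.40 / 10830 = 0.08766 yr.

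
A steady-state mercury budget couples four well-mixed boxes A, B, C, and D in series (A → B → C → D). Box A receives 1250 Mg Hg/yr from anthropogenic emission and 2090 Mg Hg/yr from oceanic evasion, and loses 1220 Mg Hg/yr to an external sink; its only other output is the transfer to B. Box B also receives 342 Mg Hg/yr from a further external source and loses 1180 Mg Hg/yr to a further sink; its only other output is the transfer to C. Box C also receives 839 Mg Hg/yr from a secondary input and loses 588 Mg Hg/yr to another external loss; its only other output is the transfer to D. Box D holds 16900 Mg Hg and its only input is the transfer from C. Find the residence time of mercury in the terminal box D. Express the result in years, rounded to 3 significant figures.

11.0 yr

Box A: F(A→B) = (1250 + 2090) − 1220 = 2120.0 Mg Hg/yr.
Box B: F(B→C) = (2120.0 + 342) − 1180 = 1282.0 Mg Hg/yr.
Box C: F(C→D) = (1282.0 + 839) − 588 = 1533.0 Mg Hg/yr.
Box D throughput = its input = 1533.0 Mg Hg/yr; τ = 16900 / 1533.0 = 11.02 yr.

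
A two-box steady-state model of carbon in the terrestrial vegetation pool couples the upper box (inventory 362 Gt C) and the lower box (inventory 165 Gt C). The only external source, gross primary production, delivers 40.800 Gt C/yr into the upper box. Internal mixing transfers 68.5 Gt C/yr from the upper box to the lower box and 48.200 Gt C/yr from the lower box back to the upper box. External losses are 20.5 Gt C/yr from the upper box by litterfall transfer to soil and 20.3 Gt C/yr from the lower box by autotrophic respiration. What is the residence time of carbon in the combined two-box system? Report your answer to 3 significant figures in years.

Treat the two boxes together as one reservoir: the mixing fluxes between them are internal recycling, so τ = ΣM / Σ(external losses).
M_total = 362 + 165 = 527.00 Gt C.
ΣF_external_out = 20.5 + 20.3 = 40.800 Gt C/yr.
τ = M_total / ΣF_ext = 527.00 / 40.800 = 12.92 yr.

12.9 yr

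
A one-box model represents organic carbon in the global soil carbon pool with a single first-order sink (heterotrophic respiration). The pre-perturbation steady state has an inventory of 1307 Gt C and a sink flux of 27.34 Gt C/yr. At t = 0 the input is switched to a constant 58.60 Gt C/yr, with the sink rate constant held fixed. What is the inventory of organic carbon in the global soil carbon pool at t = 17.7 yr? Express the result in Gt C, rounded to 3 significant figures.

τ = M₀/F₀ = 1307/27.34 = 47.81 yr; rate constant k = 1/τ.
New steady state M_∞ = F₁/k = F₁·τ = 58.60 × 47.81 = 2801.4 Gt C.
M(t) = M_∞ + (M₀ − M_∞)·e^(−t/τ); t/τ = 17.7/47.81 = 0.3703, so e^(−t/τ) = 0.6906.
M(t) = 2801.4 − 1494 × 0.6906 = 1769.4 Gt C.

1770 Gt C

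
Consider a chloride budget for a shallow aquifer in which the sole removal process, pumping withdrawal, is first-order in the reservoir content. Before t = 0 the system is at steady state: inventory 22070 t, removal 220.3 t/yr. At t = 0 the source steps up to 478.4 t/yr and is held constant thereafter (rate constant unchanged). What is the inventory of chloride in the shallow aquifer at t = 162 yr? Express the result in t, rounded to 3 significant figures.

42800 t

τ = M₀/F₀ = 22070/220.3 = 100.2 yr; rate constant k = 1/τ.
New steady state M_∞ = F₁/k = F₁·τ = 478.4 × 100.2 = 47927 t.
M(t) = M_∞ + (M₀ − M_∞)·e^(−t/τ); t/τ = 162/100.2 = 1.617, so e^(−t/τ) = 0.1985.
M(t) = 47927 − 25860 × 0.1985 = 42795 t.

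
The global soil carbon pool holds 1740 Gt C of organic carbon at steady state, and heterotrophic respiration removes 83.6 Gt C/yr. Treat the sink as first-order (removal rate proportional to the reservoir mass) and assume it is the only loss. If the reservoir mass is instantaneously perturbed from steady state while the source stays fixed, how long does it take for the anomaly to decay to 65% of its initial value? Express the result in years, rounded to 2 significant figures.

For a linear reservoir the anomaly decays as exp(−t/τ) with τ = M/F = 1740/83.6 = 20.81 yr.
exp(−t/τ) = 0.65 ⇒ t = −τ ln(0.65) = 20.81 × 0.4308 = 8.966 yr.

9.0 yr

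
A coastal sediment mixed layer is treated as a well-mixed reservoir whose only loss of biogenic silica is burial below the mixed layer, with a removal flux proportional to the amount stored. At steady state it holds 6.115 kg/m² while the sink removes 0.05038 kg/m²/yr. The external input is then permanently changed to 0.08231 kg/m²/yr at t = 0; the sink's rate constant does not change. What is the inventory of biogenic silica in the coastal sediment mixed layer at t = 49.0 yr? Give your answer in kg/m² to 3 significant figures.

7.40 kg/m²

τ = M₀/F₀ = 6.115/0.05038 = 121.4 yr; rate constant k = 1/τ.
New steady state M_∞ = F₁/k = F₁·τ = 0.08231 × 121.4 = 9.9906 kg/m².
M(t) = M_∞ + (M₀ − M_∞)·e^(−t/τ); t/τ = 49.0/121.4 = 0.4037, so e^(−t/τ) = 0.6678.
M(t) = 9.9906 − 3.876 × 0.6678 = 7.4023 kg/m².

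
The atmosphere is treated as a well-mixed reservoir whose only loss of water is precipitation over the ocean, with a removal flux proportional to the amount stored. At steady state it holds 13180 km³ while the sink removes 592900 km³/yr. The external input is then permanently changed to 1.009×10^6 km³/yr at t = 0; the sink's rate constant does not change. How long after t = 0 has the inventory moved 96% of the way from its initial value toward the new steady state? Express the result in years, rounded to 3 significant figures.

τ = M₀/F₀ = 13180/592900 = 0.02223 yr.
The remaining gap fraction is e^(−t/τ); 96% covered ⇒ e^(−t/τ) = 0.0400.
t = −τ ln(0.0400) = 0.02223 × 3.219 = 0.07155 yr.

0.0716 yr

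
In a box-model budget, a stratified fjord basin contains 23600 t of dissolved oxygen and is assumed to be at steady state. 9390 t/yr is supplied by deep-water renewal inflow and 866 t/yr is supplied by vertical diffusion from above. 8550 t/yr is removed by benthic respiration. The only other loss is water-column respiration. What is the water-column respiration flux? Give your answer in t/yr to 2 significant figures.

1700 t/yr

At steady state ΣF_in = ΣF_out.
ΣF_in = 9390 + 866 = 10256 t/yr.
Water-column respiration flux = ΣF_in − (8550) = 10256 − 8550 = 1706 t/yr.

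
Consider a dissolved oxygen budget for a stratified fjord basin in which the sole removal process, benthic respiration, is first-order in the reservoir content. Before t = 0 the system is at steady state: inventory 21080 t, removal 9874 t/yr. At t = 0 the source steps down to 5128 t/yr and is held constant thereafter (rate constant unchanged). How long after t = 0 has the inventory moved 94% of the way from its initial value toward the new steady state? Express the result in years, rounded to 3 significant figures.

6.01 yr

τ = M₀/F₀ = 21080/9874 = 2.135 yr.
The remaining gap fraction is e^(−t/τ); 94% covered ⇒ e^(−t/τ) = 0.0600.
t = −τ ln(0.0600) = 2.135 × 2.813 = 6.006 yr.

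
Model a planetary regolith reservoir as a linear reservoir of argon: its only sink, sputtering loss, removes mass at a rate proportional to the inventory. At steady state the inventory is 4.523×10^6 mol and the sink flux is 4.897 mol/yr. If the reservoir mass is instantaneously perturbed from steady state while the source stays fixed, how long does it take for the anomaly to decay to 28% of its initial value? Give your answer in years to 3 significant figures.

1.18×10^6 yr

For a linear reservoir the anomaly decays as exp(−t/τ) with τ = M/F = 4.523×10^6/4.897 = 923600 yr.
exp(−t/τ) = 0.28 ⇒ t = −τ ln(0.28) = 923600 × 1.273 = 1.176×10^6 yr.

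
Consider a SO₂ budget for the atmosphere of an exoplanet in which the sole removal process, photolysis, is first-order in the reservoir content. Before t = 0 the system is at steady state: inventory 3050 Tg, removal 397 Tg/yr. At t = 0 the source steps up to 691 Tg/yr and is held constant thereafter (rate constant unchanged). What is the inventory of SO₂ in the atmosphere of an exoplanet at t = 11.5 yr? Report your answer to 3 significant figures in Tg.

Residence time τ = M₀/F₀ = 7.683 yr. The eventual steady state is M_∞ = M₀·(F₁/F₀) = 3050 × 691/397 = 5308.7 Tg.
The anomaly ΔM(t) = M(t) − M_∞ decays as ΔM₀·e^(−t/τ) with ΔM₀ = 3050 − 5308.7 = −2259 Tg.
At t = 11.5 yr, e^(−t/τ) = e^(−1.497) = 0.2238, so ΔM = −505.6 Tg and M = 5308.7 − 505.6 = 4803.1 Tg.

4800 Tg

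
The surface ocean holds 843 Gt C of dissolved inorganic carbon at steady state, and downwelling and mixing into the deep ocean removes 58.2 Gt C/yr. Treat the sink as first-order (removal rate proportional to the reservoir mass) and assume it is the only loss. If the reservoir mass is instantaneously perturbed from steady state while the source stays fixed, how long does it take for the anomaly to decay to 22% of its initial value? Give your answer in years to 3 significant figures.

For a linear reservoir the anomaly decays as exp(−t/τ) with τ = M/F = 843/58.2 = 14.48 yr.
exp(−t/τ) = 0.22 ⇒ t = −τ ln(0.22) = 14.48 × 1.514 = 21.93 yr.

21.9 yr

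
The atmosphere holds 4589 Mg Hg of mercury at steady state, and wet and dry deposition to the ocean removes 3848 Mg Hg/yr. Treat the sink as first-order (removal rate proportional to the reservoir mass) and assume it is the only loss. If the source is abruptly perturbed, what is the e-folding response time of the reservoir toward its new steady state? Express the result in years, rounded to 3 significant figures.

1.19 yr

For a linear reservoir the response time equals the residence time τ = M/F.
τ = 4589 / 3848 = 1.193 yr.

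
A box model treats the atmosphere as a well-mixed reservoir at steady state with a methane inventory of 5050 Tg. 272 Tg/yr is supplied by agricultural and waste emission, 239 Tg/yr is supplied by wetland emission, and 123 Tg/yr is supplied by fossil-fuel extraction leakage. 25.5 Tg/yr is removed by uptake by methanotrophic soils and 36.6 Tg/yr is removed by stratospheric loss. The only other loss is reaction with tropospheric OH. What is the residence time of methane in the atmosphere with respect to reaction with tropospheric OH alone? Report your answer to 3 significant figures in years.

At steady state ΣF_in = ΣF_out.
ΣF_in = 272 + 239 + 123 = 634.00 Tg/yr.
Reaction with tropospheric OH flux = ΣF_in − (25.5 + 36.6) = 634.00 − 62.10 = 571.9 Tg/yr.
τ = M / F = 5050 / 571.9 = 8.830 yr.

8.83 yr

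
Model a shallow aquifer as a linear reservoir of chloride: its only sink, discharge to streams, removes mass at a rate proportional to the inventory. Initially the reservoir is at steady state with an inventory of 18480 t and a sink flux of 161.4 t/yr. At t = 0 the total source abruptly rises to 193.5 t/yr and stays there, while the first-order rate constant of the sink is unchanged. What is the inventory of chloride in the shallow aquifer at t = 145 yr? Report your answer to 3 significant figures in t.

21100 t

Residence time τ = M₀/F₀ = 114.5 yr. The eventual steady state is M_∞ = M₀·(F₁/F₀) = 18480 × 193.5/161.4 = 22155 t.
The anomaly ΔM(t) = M(t) − M_∞ decays as ΔM₀·e^(−t/τ) with ΔM₀ = 18480 − 22155 = −3675 t.
At t = 145 yr, e^(−t/τ) = e^(−1.266) = 0.2818, so ΔM = −1036 t and M = 22155 − 1036 = 21119 t.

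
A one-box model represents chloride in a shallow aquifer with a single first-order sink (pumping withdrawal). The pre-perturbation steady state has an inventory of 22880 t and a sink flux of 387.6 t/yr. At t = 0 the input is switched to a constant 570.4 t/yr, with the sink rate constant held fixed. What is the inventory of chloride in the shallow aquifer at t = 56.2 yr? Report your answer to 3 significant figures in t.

τ = M₀/F₀ = 22880/387.6 = 59.03 yr; rate constant k = 1/τ.
New steady state M_∞ = F₁/k = F₁·τ = 570.4 × 59.03 = 33671 t.
M(t) = M_∞ + (M₀ − M_∞)·e^(−t/τ); t/τ = 56.2/59.03 = 0.9521, so e^(−t/τ) = 0.3859.
M(t) = 33671 − 10790 × 0.3859 = 29506 t.

29500 t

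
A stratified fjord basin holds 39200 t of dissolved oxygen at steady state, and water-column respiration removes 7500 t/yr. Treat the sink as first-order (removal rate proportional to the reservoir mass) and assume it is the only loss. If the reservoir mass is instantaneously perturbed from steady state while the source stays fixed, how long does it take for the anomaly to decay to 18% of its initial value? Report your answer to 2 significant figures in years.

9.0 yr

For a linear reservoir the anomaly decays as exp(−t/τ) with τ = M/F = 39200/7500 = 5.227 yr.
exp(−t/τ) = 0.18 ⇒ t = −τ ln(0.18) = 5.227 × 1.715 = 8.963 yr.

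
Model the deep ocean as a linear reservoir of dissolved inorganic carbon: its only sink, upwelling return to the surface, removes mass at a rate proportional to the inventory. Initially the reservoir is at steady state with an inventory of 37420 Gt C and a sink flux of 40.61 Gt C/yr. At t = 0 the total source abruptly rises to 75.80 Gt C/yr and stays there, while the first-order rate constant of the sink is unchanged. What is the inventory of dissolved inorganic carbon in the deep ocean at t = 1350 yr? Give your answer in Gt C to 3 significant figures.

62400 Gt C

τ = M₀/F₀ = 37420/40.61 = 921.4 yr; rate constant k = 1/τ.
New steady state M_∞ = F₁/k = F₁·τ = 75.80 × 921.4 = 69846 Gt C.
M(t) = M_∞ + (M₀ − M_∞)·e^(−t/τ); t/τ = 1350/921.4 = 1.465, so e^(−t/τ) = 0.2311.
M(t) = 69846 − 32430 × 0.2311 = 62354 Gt C.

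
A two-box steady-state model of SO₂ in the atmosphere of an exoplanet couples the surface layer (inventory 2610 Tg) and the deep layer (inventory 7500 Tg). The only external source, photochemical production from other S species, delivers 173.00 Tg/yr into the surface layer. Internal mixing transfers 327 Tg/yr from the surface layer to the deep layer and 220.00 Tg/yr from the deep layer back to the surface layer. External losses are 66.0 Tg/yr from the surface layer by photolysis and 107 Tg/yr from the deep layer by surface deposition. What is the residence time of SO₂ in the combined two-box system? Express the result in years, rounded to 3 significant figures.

Treat the two boxes together as one reservoir: the mixing fluxes between them are internal recycling, so τ = ΣM / Σ(external losses).
M_total = 2610 + 7500 = 10110 Tg.
ΣF_external_out = 66.0 + 107 = 173.00 Tg/yr.
τ = M_total / ΣF_ext = 10110 / 173.00 = 58.44 yr.

58.4 yr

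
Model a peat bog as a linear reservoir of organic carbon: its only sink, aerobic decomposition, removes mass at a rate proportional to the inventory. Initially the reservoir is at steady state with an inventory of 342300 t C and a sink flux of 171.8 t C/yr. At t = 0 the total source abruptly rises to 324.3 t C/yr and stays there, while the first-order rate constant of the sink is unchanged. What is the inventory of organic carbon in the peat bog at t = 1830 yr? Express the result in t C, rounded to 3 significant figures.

τ = M₀/F₀ = 342300/171.8 = 1992 yr; rate constant k = 1/τ.
New steady state M_∞ = F₁/k = F₁·τ = 324.3 × 1992 = 646150 t C.
M(t) = M_∞ + (M₀ − M_∞)·e^(−t/τ); t/τ = 1830/1992 = 0.9185, so e^(−t/τ) = 0.3991.
M(t) = 646150 − 303800 × 0.3991 = 524870 t C.

525000 t C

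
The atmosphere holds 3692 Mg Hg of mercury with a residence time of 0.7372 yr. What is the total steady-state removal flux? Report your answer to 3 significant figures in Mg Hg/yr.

5010 Mg Hg/yr

F = M / τ = 3692 / 0.7372 = 5008 Mg Hg/yr.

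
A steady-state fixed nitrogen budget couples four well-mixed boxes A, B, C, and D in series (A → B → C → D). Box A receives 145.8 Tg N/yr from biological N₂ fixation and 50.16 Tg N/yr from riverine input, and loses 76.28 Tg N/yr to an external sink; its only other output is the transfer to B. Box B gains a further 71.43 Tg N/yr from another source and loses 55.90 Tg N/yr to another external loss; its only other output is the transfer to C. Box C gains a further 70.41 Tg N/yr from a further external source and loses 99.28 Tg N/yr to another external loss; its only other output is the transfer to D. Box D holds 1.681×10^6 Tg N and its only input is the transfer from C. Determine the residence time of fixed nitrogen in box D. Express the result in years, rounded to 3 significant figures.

15800 yr

Box A: F(A→B) = (145.8 + 50.16) − 76.28 = 119.68 Tg N/yr.
Box B: F(B→C) = (119.68 + 71.43) − 55.90 = 135.21 Tg N/yr.
Box C: F(C→D) = (135.21 + 70.41) − 99.28 = 106.34 Tg N/yr.
Box D throughput = its input = 106.34 Tg N/yr; τ = 1.681×10^6 / 106.34 = 15810 yr.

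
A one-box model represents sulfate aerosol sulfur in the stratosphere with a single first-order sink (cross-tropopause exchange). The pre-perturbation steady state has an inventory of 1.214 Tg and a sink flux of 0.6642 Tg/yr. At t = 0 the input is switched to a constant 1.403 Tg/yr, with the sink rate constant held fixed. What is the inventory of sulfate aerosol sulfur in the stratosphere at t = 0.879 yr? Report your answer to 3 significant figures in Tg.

The sink rate constant is k = F₀/M₀ = 0.6642/1.214 = 0.5471 yr⁻¹.
Solving dM/dt = F₁ − kM with M(0) = M₀ gives M(t) = F₁/k + (M₀ − F₁/k)·e^(−kt).
F₁/k = 1.403/0.5471 = 2.5644 Tg; kt = 0.5471 × 0.879 = 0.4809, e^(−kt) = 0.6182.
M(0.879) = 2.5644 + (1.214 − 2.5644) × 0.6182 = 2.5644 − 0.8348 = 1.7295 Tg.

1.73 Tg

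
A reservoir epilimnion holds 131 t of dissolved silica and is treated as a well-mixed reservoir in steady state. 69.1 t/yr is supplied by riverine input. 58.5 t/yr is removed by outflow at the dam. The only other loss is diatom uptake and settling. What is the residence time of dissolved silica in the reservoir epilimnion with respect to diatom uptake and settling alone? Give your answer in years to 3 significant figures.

12.4 yr

At steady state ΣF_in = ΣF_out.
ΣF_in = 69.100 t/yr.
Diatom uptake and settling flux = ΣF_in − (58.5) = 69.100 − 58.50 = 10.60 t/yr.
τ = M / F = 131 / 10.60 = 12.36 yr.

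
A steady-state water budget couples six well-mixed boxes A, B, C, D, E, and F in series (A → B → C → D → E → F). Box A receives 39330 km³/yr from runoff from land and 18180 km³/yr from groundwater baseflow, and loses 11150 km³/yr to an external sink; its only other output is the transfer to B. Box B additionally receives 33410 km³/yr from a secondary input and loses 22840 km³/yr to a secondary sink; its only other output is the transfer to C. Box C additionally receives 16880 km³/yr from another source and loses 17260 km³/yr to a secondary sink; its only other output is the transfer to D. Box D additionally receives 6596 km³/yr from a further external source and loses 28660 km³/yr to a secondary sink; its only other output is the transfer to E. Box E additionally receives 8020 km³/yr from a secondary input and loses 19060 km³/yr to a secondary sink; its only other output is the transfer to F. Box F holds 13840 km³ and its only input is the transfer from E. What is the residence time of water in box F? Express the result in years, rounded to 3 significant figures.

Box A: F(A→B) = (39330 + 18180) − 11150 = 46360 km³/yr.
Box B: F(B→C) = (46360 + 33410) − 22840 = 56930 km³/yr.
Box C: F(C→D) = (56930 + 16880) − 17260 = 56550 km³/yr.
Box D: F(D→E) = (56550 + 6596) − 28660 = 34486 km³/yr.
Box E: F(E→F) = (34486 + 8020) − 19060 = 23446 km³/yr.
Box F throughput = its input = 23446 km³/yr; τ = 13840 / 23446 = 0.5903 yr.

0.590 yr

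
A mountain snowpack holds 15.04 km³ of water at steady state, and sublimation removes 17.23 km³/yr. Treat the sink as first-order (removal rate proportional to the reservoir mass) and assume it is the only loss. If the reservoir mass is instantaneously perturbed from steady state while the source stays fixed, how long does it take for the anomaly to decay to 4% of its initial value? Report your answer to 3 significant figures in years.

2.81 yr

For a linear reservoir the anomaly decays as exp(−t/τ) with τ = M/F = 15.04/17.23 = 0.8729 yr.
exp(−t/τ) = 0.04 ⇒ t = −τ ln(0.04) = 0.8729 × 3.219 = 2.810 yr.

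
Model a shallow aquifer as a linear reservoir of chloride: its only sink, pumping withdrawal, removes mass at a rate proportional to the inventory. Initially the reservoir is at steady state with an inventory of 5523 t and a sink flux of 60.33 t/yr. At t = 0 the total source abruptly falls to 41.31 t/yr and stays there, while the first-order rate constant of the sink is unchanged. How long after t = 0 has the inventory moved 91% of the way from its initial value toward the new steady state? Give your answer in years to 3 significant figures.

τ = M₀/F₀ = 5523/60.33 = 91.55 yr.
The remaining gap fraction is e^(−t/τ); 91% covered ⇒ e^(−t/τ) = 0.0900.
t = −τ ln(0.0900) = 91.55 × 2.408 = 220.4 yr.

220 yr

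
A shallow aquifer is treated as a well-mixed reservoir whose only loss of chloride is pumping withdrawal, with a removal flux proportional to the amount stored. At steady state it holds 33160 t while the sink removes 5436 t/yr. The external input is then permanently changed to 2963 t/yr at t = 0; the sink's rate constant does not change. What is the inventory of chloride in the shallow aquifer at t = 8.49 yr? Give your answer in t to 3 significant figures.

The sink rate constant is k = F₀/M₀ = 5436/33160 = 0.1639 yr⁻¹.
Solving dM/dt = F₁ − kM with M(0) = M₀ gives M(t) = F₁/k + (M₀ − F₁/k)·e^(−kt).
F₁/k = 2963/0.1639 = 18075 t; kt = 0.1639 × 8.49 = 1.392, e^(−kt) = 0.2486.
M(8.49) = 18075 + (33160 − 18075) × 0.2486 = 18075 + 3751 = 21825 t.

21800 t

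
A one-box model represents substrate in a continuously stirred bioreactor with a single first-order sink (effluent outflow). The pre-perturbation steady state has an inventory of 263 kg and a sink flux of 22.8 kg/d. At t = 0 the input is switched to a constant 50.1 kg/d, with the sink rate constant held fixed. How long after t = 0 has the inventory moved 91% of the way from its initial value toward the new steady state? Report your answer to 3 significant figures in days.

τ = M₀/F₀ = 263/22.8 = 11.54 d.
The remaining gap fraction is e^(−t/τ); 91% covered ⇒ e^(−t/τ) = 0.0900.
t = −τ ln(0.0900) = 11.54 × 2.408 = 27.78 d.

27.8 d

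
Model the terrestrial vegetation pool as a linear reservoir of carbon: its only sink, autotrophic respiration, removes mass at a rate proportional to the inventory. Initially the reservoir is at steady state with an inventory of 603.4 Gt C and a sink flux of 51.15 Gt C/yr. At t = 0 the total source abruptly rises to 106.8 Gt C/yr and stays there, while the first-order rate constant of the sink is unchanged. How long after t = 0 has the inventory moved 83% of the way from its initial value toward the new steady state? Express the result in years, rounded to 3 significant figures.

20.9 yr

τ = M₀/F₀ = 603.4/51.15 = 11.80 yr.
The remaining gap fraction is e^(−t/τ); 83% covered ⇒ e^(−t/τ) = 0.170.
t = −τ ln(0.170) = 11.80 × 1.772 = 20.90 yr.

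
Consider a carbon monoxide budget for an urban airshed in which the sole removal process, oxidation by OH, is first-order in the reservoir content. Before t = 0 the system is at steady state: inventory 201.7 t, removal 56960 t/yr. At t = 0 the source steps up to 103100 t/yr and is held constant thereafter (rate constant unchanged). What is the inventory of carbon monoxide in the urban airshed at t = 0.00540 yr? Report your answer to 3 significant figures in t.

330 t

τ = M₀/F₀ = 201.7/56960 = 0.003541 yr; rate constant k = 1/τ.
New steady state M_∞ = F₁/k = F₁·τ = 103100 × 0.003541 = 365.09 t.
M(t) = M_∞ + (M₀ − M_∞)·e^(−t/τ); t/τ = 0.00540/0.003541 = 1.525, so e^(−t/τ) = 0.2176.
M(t) = 365.09 − 163.4 × 0.2176 = 329.53 t.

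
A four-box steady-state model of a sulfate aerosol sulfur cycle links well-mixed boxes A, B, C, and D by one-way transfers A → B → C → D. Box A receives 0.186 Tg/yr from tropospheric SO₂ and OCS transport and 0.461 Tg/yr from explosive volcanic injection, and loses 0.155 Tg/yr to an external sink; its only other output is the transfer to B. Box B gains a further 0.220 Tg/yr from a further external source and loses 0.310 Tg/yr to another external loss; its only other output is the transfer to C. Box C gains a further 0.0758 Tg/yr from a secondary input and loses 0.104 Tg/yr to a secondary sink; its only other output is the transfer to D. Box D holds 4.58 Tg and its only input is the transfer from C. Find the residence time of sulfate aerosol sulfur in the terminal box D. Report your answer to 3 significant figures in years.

Box A: F(A→B) = (0.186 + 0.461) − 0.155 = 0.49200 Tg/yr.
Box B: F(B→C) = (0.49200 + 0.220) − 0.310 = 0.40200 Tg/yr.
Box C: F(C→D) = (0.40200 + 0.0758) − 0.104 = 0.37380 Tg/yr.
Box D throughput = its input = 0.37380 Tg/yr; τ = 4.58 / 0.37380 = 12.25 yr.

12.3 yr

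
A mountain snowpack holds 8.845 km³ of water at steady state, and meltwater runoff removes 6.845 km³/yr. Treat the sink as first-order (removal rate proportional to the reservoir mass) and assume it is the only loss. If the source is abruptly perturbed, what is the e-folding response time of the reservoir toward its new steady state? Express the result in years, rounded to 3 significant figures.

1.29 yr

For a linear reservoir the response time equals the residence time τ = M/F.
τ = 8.845 / 6.845 = 1.292 yr.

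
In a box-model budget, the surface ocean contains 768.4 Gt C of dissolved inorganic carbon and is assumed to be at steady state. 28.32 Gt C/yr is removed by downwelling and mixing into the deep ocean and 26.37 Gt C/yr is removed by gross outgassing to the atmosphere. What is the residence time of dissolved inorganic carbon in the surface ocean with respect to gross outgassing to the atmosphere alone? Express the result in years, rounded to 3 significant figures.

29.1 yr

Residence time with respect to a single sink: τ = M / F_sink.
τ = 768.4 / 26.37 = 29.14 yr.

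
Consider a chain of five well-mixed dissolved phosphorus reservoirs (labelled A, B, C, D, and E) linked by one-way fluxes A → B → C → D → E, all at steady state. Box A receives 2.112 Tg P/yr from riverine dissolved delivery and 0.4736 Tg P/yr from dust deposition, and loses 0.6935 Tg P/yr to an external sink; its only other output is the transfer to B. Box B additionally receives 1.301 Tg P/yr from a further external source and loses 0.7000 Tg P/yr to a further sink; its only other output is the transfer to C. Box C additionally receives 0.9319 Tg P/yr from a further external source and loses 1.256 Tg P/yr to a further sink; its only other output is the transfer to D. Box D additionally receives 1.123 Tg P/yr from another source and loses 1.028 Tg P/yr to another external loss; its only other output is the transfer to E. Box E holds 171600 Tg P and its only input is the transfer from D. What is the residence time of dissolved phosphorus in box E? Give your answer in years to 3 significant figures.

75800 yr

Box A: F(A→B) = (2.112 + 0.4736) − 0.6935 = 1.8921 Tg P/yr.
Box B: F(B→C) = (1.8921 + 1.301) − 0.7000 = 2.4931 Tg P/yr.
Box C: F(C→D) = (2.4931 + 0.9319) − 1.256 = 2.1690 Tg P/yr.
Box D: F(D→E) = (2.1690 + 1.123) − 1.028 = 2.2640 Tg P/yr.
Box E throughput = its input = 2.2640 Tg P/yr; τ = 171600 / 2.2640 = 75800 yr.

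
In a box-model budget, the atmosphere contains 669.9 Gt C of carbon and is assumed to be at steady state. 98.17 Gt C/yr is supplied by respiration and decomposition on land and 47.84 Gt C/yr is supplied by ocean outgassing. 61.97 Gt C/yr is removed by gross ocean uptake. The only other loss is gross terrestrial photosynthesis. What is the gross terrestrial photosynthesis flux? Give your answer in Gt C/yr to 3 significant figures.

84.0 Gt C/yr

At steady state ΣF_in = ΣF_out.
ΣF_in = 98.17 + 47.84 = 146.01 Gt C/yr.
Gross terrestrial photosynthesis flux = ΣF_in − (61.97) = 146.01 − 61.97 = 84.04 Gt C/yr.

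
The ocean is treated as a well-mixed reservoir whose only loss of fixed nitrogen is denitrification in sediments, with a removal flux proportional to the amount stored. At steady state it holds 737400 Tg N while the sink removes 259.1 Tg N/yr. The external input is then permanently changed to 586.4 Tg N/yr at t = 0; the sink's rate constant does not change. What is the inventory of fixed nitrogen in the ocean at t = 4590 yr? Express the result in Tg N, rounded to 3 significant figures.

1.48×10^6 Tg N

The sink rate constant is k = F₀/M₀ = 259.1/737400 = 0.0003514 yr⁻¹.
Solving dM/dt = F₁ − kM with M(0) = M₀ gives M(t) = F₁/k + (M₀ − F₁/k)·e^(−kt).
F₁/k = 586.4/0.0003514 = 1.6689×10^6 Tg N; kt = 0.0003514 × 4590 = 1.613, e^(−kt) = 0.1993.
M(4590) = 1.6689×10^6 + (737400 − 1.6689×10^6) × 0.1993 = 1.6689×10^6 − 185700 = 1.4832×10^6 Tg N.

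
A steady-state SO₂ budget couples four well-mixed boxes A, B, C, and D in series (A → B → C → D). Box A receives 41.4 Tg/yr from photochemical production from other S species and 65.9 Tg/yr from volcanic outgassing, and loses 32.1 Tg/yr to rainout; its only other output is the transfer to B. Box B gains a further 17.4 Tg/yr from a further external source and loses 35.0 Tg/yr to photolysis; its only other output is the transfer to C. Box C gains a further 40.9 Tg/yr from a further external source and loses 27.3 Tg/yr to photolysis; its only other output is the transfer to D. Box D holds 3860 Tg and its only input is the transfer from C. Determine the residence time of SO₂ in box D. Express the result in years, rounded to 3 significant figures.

Box A: F(A→B) = (41.4 + 65.9) − 32.1 = 75.200 Tg/yr.
Box B: F(B→C) = (75.200 + 17.4) − 35.0 = 57.600 Tg/yr.
Box C: F(C→D) = (57.600 + 40.9) − 27.3 = 71.200 Tg/yr.
Box D throughput = its input = 71.200 Tg/yr; τ = 3860 / 71.200 = 54.21 yr.

54.2 yr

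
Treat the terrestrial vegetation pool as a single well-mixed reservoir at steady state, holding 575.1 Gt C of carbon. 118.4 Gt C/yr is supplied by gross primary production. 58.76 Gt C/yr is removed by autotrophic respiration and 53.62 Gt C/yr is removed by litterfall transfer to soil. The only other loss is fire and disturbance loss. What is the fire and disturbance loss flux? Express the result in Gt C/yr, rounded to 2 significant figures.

6.0 Gt C/yr

At steady state ΣF_in = ΣF_out.
ΣF_in = 118.40 Gt C/yr.
Fire and disturbance loss flux = ΣF_in − (58.76 + 53.62) = 118.40 − 112.4 = 6.020 Gt C/yr.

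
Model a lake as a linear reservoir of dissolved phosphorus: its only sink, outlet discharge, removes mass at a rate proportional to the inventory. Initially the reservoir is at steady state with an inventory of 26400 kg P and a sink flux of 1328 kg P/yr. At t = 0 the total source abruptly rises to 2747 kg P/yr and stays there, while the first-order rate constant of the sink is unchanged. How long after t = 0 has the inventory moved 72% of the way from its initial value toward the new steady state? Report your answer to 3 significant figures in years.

τ = M₀/F₀ = 26400/1328 = 19.88 yr.
The remaining gap fraction is e^(−t/τ); 72% covered ⇒ e^(−t/τ) = 0.280.
t = −τ ln(0.280) = 19.88 × 1.273 = 25.31 yr.

25.3 yr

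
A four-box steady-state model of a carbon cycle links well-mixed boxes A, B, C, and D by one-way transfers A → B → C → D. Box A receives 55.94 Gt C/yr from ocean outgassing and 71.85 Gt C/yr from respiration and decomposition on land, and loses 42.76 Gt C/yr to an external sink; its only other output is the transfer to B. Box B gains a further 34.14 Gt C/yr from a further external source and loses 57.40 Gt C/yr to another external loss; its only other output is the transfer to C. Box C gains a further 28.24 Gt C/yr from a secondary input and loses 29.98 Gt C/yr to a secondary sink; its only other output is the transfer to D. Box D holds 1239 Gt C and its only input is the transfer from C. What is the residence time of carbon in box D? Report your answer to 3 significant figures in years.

20.6 yr

Box A: F(A→B) = (55.94 + 71.85) − 42.76 = 85.030 Gt C/yr.
Box B: F(B→C) = (85.030 + 34.14) − 57.40 = 61.770 Gt C/yr.
Box C: F(C→D) = (61.770 + 28.24) − 29.98 = 60.030 Gt C/yr.
Box D throughput = its input = 60.030 Gt C/yr; τ = 1239 / 60.030 = 20.64 yr.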